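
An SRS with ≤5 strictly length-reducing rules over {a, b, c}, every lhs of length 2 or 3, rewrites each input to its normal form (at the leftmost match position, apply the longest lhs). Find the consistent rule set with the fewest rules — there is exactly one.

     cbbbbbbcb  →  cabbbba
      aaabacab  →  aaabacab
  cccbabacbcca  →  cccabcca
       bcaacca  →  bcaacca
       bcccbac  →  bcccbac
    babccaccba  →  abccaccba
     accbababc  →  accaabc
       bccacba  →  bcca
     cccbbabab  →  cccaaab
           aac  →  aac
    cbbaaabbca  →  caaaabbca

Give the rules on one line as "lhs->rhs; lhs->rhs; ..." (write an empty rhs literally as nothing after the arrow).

  | cbbbbbbcb => cabbbbcb => cabbbba
  | aaabacab
  | cccbabacbcca => cccabacbcca => cccabcca
  | bcaacca

acb->; bab->ab; bcb->ba; cbb->ca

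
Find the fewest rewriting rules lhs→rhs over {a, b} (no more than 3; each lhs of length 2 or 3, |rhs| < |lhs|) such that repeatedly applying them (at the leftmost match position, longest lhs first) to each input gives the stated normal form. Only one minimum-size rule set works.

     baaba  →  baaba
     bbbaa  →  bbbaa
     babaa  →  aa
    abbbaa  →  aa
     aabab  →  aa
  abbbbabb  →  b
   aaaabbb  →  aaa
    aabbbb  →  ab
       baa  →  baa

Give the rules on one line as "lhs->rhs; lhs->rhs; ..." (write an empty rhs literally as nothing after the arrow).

abb->ba; bab->

  | baaba
  | bbbaa
  | babaa => aa
  | abbbaa => babaa => aa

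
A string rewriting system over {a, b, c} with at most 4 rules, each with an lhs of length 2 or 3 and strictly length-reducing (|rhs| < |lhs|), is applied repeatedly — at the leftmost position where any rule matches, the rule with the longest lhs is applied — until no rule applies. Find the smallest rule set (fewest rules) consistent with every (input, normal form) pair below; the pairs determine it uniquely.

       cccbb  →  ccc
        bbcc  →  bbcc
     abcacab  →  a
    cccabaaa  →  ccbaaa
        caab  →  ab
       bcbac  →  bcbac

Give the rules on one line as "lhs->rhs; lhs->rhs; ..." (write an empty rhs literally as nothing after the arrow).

  | cccbb => ccc
  | bbcc
  | abcacab => abcab => abb => a
  | cccabaaa => ccbaaa

abb->a; ca->; cbb->c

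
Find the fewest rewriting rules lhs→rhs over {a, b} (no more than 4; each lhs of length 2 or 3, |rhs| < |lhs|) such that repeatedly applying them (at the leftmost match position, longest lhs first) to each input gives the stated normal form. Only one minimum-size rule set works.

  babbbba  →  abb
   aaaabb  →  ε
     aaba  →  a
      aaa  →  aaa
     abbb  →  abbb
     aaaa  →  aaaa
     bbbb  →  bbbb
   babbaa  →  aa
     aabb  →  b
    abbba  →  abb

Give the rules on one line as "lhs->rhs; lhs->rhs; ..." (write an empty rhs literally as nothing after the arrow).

  | babbbba => abbba => abb
  | aaaabb => aab => ε
  | aaba => a
  | aaa

aab->; ba->; bab->a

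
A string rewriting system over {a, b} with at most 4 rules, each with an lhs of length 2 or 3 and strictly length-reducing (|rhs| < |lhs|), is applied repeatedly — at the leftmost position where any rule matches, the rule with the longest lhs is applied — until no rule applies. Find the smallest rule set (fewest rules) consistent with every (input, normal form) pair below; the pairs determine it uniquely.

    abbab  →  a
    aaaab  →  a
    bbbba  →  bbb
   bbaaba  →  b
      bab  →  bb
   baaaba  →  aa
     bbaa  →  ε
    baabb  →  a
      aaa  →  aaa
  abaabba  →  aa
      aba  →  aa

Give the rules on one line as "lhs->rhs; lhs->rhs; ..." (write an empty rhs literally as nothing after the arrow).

aab->ab; ab->a; ba->; bab->bb

  | abbab => abab => aab => ab => a
  | aaaab => aaab => aab => ab => a
  | bbbba => bbb
  | bbaaba => baba => bba => b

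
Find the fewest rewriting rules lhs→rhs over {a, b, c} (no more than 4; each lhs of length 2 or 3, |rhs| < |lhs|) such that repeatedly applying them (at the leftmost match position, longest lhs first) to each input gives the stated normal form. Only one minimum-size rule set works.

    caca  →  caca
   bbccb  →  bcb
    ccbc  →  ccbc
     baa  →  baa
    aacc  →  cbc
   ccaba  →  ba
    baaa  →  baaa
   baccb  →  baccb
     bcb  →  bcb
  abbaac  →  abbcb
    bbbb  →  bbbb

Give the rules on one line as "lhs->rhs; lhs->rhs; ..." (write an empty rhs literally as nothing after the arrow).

aac->cb; bcc->c; cca->

  | caca
  | bbccb => bcb
  | ccbc
  | baa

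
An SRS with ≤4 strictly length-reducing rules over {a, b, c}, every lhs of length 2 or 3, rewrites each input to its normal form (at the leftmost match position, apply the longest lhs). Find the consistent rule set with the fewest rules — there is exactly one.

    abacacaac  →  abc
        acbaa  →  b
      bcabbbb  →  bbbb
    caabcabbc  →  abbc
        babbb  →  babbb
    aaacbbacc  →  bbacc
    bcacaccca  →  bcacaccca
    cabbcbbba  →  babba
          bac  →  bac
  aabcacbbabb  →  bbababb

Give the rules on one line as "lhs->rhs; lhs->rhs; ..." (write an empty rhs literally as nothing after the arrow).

  | abacacaac => abacacbc => abacaac => abacbc => abaac => abc
  | acbaa => aaaa => baa => b
  | bcabbbb => bbbb
  | caabcabbc => cbbcabbc => abcabbc => abbc

aa->b; baa->b; cab->; cb->a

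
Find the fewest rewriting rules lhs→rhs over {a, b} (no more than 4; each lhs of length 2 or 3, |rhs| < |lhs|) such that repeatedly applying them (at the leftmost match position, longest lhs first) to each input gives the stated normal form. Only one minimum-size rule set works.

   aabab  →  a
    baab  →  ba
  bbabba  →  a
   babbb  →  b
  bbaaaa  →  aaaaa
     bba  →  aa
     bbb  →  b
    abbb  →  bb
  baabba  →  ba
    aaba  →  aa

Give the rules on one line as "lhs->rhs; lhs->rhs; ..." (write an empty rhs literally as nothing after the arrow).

ab->; bba->aa; bbb->b

  | aabab => aab => a
  | baab => ba
  | bbabba => aabba => aba => a
  | babbb => bbb => b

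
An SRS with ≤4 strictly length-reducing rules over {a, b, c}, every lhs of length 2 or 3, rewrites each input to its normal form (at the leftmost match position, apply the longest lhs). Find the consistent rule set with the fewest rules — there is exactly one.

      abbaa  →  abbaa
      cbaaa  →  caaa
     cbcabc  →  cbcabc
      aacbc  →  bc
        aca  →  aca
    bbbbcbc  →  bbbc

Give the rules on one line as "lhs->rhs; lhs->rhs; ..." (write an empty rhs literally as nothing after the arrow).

  | abbaa
  | cbaaa => caaa
  | cbcabc
  | aacbc => bc

aac->; bcb->; cba->ca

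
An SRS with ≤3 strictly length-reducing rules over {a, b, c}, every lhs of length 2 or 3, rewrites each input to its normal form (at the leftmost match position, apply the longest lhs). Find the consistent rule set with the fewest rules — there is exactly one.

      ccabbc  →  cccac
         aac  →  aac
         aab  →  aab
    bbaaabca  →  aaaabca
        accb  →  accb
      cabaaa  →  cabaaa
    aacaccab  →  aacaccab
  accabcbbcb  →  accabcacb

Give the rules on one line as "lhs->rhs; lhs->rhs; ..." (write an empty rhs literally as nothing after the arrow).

  | ccabbc => cccac
  | aac
  | aab
  | bbaaabca => aaaabca

abb->ca; bb->a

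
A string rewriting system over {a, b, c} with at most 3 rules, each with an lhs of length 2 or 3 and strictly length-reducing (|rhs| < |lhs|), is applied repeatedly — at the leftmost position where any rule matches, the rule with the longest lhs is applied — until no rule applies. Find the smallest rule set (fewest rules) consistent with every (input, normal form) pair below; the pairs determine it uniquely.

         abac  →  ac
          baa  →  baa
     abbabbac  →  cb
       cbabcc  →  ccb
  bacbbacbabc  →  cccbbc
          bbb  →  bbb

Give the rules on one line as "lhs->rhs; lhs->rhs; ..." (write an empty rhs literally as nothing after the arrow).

  | abac => ac
  | baa
  | abbabbac => babbac => bbac => bcc => cb
  | cbabcc => cbcc => ccb

ab->; bac->cc; bcc->cb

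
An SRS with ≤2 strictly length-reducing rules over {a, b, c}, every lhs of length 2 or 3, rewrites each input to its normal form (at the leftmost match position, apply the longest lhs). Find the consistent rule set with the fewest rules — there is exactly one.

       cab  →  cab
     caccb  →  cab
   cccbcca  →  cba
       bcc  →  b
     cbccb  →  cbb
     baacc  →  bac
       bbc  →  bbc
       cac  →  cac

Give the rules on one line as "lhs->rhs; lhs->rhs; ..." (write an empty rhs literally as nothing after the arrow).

aac->a; cc->

  | cab
  | caccb => cab
  | cccbcca => cbcca => cba
  | bcc => b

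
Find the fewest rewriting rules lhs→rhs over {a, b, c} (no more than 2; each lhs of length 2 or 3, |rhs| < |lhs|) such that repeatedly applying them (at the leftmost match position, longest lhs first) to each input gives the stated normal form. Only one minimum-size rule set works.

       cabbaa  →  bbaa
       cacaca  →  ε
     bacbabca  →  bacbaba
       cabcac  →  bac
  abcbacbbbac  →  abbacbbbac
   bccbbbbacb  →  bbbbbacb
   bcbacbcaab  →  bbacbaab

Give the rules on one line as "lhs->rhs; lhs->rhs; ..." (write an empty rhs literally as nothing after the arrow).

bc->b; ca->

  | cabbaa => bbaa
  | cacaca => caca => ca => ε
  | bacbabca => bacbaba
  | cabcac => bcac => bac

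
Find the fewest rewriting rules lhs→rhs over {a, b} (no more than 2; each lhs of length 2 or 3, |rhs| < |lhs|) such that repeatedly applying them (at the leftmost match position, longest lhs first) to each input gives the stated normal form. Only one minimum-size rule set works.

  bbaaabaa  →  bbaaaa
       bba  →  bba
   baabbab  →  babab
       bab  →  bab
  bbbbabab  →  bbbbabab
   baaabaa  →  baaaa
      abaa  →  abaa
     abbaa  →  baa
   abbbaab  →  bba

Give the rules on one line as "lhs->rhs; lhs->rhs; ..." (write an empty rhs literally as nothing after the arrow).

  | bbaaabaa => bbaaaa
  | bba
  | baabbab => babab
  | bab

aab->a; abb->b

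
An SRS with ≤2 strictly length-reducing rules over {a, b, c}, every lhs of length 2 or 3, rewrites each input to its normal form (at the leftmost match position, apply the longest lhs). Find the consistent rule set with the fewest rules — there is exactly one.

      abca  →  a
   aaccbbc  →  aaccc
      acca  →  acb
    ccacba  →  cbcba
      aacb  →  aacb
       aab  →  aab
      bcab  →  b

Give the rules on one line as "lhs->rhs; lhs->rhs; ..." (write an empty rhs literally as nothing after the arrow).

  | abca => abb => a
  | aaccbbc => aaccc
  | acca => acb
  | ccacba => cbcba

bb->; ca->b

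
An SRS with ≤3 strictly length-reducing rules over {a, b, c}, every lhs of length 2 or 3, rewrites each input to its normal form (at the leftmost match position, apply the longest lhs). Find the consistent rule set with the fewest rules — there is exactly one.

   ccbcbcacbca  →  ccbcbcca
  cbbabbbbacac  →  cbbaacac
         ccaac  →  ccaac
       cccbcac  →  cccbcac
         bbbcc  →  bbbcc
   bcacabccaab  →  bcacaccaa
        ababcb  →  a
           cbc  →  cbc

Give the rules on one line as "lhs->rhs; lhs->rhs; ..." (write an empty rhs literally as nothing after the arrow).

  | ccbcbcacbca => ccbcbcca
  | cbbabbbbacac => cbbabbbacac => cbbabbacac => cbbabacac => cbbaacac
  | ccaac
  | cccbcac

ab->a; acb->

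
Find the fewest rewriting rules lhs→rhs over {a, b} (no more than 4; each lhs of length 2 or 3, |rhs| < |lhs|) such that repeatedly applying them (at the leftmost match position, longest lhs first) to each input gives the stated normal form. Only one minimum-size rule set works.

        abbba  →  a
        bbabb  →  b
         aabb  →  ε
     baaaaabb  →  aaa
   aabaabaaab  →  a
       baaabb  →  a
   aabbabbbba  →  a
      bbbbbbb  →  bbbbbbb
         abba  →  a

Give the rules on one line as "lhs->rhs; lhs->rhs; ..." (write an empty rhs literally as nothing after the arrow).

  | abbba => bba => ba => a
  | bbabb => babb => abb => b
  | aabb => ab => ε
  | baaaaabb => aaaaabb => aaaab => aaa

ab->; aba->bb; ba->a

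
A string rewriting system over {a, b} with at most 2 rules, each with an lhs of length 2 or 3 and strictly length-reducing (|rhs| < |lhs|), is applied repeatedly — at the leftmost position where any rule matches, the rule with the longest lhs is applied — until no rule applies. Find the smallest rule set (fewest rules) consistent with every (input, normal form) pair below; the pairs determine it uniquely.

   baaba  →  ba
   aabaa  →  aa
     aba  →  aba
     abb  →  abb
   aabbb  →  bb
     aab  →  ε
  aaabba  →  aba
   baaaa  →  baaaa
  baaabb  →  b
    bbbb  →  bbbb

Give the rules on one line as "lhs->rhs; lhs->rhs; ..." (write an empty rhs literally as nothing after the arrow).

  | baaba => ba
  | aabaa => aa
  | aba
  | abb

aab->; bab->b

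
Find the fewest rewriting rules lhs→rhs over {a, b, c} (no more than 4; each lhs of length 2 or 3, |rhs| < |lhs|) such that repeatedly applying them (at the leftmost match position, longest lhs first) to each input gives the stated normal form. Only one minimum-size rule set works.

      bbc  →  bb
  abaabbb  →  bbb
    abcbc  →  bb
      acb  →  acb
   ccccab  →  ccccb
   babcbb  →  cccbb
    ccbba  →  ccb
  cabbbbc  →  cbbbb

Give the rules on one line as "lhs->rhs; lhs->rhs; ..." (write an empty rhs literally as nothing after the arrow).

ab->b; ba->; bab->cc; bc->b

  | bbc => bb
  | abaabbb => baabbb => abbb => bbb
  | abcbc => bcbc => bbc => bb
  | acb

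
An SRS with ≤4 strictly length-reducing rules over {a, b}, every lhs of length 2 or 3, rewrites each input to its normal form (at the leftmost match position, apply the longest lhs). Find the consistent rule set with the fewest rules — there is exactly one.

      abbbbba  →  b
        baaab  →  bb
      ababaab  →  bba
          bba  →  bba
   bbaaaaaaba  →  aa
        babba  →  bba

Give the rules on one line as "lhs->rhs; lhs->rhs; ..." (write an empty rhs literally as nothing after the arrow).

  | abbbbba => bbbba => aba => b
  | baaab => bb
  | ababaab => bbaab => bba
  | bba

aaa->; ab->; aba->b; bbb->a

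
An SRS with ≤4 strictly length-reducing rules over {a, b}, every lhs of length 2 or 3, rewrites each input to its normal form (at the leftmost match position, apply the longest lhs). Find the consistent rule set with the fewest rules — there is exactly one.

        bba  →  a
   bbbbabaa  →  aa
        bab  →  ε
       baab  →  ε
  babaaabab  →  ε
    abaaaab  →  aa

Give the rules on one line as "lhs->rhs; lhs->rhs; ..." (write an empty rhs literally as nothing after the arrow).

aab->; ab->; ba->a

  | bba => ba => a
  | bbbbabaa => bbbabaa => bbabaa => babaa => abaa => aa
  | bab => ab => ε
  | baab => aab => ε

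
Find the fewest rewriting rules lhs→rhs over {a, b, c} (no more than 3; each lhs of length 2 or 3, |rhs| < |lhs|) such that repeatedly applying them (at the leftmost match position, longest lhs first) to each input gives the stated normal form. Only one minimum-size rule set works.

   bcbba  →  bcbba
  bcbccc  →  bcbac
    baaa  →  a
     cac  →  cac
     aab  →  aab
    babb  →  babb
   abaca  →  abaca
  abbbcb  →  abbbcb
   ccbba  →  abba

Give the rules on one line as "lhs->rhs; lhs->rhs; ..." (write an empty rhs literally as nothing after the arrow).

baa->; cc->a

  | bcbba
  | bcbccc => bcbac
  | baaa => a
  | cac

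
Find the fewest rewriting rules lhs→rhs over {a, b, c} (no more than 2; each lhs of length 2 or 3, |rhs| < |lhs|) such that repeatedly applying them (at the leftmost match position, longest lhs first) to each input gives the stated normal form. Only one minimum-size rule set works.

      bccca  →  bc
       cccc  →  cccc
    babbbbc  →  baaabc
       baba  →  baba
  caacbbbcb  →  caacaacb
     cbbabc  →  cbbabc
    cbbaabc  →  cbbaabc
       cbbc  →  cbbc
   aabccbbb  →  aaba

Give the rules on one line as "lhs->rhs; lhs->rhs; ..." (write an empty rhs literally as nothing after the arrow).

  | bccca => bc
  | cccc
  | babbbbc => baaabc
  | baba

bbb->aa; cca->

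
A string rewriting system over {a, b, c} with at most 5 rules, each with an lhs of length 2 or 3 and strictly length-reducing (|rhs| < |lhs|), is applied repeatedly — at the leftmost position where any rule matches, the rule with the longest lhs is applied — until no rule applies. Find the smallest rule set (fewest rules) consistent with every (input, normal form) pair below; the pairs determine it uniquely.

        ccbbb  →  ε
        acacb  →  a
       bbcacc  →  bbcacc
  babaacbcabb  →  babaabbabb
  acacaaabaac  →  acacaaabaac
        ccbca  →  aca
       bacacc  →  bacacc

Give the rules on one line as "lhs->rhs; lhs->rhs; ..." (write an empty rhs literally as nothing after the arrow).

  | ccbbb => cacb => cab => ε
  | acacb => acab => a
  | bbcacc
  | babaacbcabb => babaabbabb

cab->; cb->b; cbb->ac; cbc->bb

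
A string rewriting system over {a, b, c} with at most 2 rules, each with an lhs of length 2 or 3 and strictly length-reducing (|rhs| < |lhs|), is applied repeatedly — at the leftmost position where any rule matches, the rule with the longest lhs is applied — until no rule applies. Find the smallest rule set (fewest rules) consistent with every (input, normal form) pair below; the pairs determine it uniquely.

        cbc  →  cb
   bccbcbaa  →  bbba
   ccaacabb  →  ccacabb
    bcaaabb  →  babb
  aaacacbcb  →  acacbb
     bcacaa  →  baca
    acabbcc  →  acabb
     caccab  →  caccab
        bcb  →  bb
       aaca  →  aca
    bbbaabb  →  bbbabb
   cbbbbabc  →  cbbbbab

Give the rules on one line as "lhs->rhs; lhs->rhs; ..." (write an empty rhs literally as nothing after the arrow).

aa->a; bc->b

  | cbc => cb
  | bccbcbaa => bcbcbaa => bbcbaa => bbbaa => bbba
  | ccaacabb => ccacabb
  | bcaaabb => baaabb => baabb => babb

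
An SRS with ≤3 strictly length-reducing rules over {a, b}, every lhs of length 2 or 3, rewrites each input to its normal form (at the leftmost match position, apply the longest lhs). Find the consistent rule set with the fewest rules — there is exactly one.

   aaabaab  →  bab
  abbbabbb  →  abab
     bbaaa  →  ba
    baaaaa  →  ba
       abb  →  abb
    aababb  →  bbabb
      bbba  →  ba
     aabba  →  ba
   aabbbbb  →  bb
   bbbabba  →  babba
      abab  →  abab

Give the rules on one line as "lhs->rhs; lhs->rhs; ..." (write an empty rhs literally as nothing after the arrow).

  | aaabaab => babaab => babbb => bab
  | abbbabbb => ababbb => abab
  | bbaaa => bbba => ba
  | baaaaa => bbaaa => bbba => ba

aa->b; bbb->b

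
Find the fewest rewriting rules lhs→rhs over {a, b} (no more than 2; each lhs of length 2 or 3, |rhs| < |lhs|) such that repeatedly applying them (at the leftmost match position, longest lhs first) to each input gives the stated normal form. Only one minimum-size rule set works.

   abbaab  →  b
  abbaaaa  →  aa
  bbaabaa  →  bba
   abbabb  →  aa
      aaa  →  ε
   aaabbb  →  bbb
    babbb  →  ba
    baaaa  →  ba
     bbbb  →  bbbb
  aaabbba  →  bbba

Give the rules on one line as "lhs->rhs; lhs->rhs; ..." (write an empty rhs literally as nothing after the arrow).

  | abbaab => abaab => aaab => b
  | abbaaaa => abaaaa => aaaaa => aa
  | bbaabaa => bbaaaa => bba
  | abbabb => ababb => aabb => aab => aa

aaa->; ab->a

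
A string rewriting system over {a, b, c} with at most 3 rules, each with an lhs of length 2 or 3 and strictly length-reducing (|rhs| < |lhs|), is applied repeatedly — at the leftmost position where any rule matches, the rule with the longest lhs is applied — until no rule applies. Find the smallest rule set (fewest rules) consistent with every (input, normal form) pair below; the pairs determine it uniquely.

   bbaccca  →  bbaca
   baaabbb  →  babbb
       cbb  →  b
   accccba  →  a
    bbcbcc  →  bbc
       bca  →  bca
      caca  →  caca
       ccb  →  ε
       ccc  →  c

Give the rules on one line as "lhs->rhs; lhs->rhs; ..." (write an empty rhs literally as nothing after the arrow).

  | bbaccca => bbacca => bbaca
  | baaabbb => baabbb => babbb
  | cbb => b
  | accccba => acccba => accba => acba => aa => a

aa->a; cb->; cc->c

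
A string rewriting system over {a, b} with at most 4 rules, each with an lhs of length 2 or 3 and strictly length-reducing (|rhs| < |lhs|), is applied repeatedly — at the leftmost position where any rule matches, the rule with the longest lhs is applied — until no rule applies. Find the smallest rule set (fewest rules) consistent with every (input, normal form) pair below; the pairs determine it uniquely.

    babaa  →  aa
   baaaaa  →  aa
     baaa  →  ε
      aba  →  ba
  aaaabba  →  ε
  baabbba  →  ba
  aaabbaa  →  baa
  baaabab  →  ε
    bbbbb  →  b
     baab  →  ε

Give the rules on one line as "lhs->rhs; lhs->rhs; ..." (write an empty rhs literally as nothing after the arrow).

  | babaa => bbaa => aa
  | baaaaa => bbaa => aa
  | baaa => bb => ε
  | aba => ba

aaa->b; ab->b; abb->aa; bb->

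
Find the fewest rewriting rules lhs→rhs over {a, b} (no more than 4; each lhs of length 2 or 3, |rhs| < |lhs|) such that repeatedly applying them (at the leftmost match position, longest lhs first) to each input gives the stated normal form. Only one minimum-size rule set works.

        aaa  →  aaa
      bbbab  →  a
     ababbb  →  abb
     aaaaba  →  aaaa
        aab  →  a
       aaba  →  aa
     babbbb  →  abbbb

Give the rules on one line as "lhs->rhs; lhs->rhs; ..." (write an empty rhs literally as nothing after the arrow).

  | aaa
  | bbbab => baab => aab => a
  | ababbb => aabbb => abb
  | aaaaba => aaaa

aab->a; ba->a; bba->aa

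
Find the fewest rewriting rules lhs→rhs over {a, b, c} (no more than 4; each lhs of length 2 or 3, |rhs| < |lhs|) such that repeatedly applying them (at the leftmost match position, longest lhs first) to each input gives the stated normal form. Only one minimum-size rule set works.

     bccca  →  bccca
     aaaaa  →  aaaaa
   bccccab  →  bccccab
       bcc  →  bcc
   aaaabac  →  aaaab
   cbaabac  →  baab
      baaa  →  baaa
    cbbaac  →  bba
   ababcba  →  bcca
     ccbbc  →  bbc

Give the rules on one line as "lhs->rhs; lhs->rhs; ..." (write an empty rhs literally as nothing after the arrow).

  | bccca
  | aaaaa
  | bccccab
  | bcc

abb->bc; ac->; cb->b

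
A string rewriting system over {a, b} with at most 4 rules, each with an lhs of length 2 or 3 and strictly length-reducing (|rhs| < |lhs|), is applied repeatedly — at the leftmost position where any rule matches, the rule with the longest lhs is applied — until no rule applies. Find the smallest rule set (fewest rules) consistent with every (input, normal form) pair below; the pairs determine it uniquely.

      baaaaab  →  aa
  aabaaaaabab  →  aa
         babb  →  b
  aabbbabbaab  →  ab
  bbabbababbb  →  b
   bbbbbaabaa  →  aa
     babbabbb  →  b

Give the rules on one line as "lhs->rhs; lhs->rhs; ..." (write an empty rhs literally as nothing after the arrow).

  | baaaaab => aaaab => aa
  | aabaaaaabab => aaaaabab => aaaab => aa
  | babb => bb => b
  | aabbbabbaab => bbabbaab => babbaab => bbaab => baab => ab

aab->; ba->; bb->b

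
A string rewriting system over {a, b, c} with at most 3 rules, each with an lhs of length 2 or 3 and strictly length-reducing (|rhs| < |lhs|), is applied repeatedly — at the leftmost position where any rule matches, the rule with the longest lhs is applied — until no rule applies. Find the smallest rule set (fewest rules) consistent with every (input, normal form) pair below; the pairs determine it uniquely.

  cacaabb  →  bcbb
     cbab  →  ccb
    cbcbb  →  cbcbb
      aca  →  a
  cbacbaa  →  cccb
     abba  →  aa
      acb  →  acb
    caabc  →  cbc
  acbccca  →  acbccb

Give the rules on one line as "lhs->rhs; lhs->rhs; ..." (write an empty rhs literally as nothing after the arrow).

ab->a; ba->c; ca->b

  | cacaabb => bcaabb => bbabb => bcbb
  | cbab => ccb
  | cbcbb
  | aca => ab => a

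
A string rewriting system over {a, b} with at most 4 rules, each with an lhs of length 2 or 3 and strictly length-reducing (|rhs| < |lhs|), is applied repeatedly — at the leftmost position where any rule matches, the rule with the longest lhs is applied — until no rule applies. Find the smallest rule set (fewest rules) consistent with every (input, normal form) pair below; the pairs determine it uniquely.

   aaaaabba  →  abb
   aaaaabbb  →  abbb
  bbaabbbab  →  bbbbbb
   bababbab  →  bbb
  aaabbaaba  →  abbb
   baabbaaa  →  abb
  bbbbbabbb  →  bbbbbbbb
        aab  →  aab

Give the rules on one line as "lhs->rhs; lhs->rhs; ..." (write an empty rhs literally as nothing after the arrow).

  | aaaaabba => aaabba => abba => abb
  | aaaaabbb => aaabbb => abbb
  | bbaabbbab => bbabbbab => bbbbbab => bbbbbb
  | bababbab => babbab => bbab => bbb

aaa->a; ba->; bba->bb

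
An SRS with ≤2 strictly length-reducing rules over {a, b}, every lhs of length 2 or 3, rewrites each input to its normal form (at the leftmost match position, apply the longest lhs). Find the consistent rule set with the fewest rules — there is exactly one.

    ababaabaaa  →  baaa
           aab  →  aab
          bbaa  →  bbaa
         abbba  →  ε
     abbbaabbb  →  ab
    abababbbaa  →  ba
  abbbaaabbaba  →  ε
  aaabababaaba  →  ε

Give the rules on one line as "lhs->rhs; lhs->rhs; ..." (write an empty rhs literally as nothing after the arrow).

  | ababaabaaa => baabaaa => baaa
  | aab
  | bbaa
  | abbba => abba => aba => ε

aba->; abb->ab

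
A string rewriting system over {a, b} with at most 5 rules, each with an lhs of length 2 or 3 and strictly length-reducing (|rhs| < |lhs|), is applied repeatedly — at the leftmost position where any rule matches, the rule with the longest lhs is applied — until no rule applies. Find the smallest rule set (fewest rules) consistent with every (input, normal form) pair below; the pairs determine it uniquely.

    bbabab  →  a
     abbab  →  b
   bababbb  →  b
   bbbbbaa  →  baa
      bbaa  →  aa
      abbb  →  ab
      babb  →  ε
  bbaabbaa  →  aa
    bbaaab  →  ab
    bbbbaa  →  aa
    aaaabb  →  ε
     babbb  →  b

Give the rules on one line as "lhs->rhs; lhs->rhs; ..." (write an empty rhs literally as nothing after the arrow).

  | bbabab => abab => abb => a
  | abbab => aab => b
  | bababbb => babbb => bbb => b
  | bbbbbaa => bbbaa => baa

aab->b; aba->ab; bab->b; bb->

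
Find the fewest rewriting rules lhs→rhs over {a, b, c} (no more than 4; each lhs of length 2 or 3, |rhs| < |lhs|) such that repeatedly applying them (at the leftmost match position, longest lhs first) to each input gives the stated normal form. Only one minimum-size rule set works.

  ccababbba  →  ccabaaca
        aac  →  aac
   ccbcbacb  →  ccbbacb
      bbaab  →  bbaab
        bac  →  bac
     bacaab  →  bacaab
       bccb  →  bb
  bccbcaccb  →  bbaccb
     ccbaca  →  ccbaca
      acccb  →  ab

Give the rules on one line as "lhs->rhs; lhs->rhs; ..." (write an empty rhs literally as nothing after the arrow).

bbb->ac; bc->b; ccc->

  | ccababbba => ccabaaca
  | aac
  | ccbcbacb => ccbbacb
  | bbaab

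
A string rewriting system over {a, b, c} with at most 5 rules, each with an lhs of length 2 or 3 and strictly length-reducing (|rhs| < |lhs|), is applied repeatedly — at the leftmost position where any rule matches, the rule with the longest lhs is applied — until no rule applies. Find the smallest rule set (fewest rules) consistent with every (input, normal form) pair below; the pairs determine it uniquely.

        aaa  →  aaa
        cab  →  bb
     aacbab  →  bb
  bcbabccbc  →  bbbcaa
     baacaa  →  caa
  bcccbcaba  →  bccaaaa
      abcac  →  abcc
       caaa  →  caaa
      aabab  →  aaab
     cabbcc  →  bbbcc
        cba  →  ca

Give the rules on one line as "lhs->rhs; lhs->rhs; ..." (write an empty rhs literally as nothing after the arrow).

ac->c; ba->a; cab->bb; cbc->aa

  | aaa
  | cab => bb
  | aacbab => acbab => cbab => cab => bb
  | bcbabccbc => bcabccbc => bbbccbc => bbbcaa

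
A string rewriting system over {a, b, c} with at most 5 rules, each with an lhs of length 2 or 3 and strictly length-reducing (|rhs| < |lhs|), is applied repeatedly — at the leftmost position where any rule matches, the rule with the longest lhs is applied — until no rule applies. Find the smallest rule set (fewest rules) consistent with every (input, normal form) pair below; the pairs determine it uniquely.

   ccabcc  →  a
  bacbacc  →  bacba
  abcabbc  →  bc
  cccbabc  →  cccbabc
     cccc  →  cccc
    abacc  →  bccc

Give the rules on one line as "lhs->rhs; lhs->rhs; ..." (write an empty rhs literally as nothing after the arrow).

aba->bc; acc->a; cab->ca; cac->a

  | ccabcc => ccacc => cac => a
  | bacbacc => bacba
  | abcabbc => abcabc => abcac => aba => bc
  | cccbabc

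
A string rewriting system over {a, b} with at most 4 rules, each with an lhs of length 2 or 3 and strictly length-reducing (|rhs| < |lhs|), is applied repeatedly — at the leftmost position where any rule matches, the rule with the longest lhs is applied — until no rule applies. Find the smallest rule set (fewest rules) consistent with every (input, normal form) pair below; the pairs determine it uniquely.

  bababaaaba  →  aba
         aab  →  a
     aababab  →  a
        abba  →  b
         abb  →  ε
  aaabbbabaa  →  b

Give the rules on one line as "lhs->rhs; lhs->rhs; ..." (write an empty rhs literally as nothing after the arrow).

  | bababaaaba => bababbba => babaaba => babbba => baaba => bbba => aba
  | aab => bb => a
  | aababab => bbabab => aabab => bbab => aab => bb => a
  | abba => aaa => b

aa->; aaa->b; aab->bb; bb->a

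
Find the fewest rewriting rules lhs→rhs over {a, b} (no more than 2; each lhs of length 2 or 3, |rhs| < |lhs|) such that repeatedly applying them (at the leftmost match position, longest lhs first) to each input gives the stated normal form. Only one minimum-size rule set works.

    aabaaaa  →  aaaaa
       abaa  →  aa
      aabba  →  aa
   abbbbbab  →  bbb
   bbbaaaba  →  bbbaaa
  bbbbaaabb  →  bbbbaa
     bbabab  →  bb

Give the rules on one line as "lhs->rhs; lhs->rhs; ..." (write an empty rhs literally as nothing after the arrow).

  | aabaaaa => aaaaa
  | abaa => aa
  | aabba => aa
  | abbbbbab => bbbab => bbb

ab->; abb->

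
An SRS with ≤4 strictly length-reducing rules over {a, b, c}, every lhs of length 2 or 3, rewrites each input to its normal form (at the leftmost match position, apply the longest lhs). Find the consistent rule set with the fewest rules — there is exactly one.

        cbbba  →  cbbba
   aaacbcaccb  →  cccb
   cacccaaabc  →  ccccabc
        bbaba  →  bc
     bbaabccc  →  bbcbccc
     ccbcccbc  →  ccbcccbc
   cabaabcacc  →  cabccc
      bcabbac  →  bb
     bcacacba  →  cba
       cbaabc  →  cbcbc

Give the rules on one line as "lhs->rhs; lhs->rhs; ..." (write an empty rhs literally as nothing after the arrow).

  | cbbba
  | aaacbcaccb => cacbcaccb => cbcaccb => cccb
  | cacccaaabc => cccaaabc => ccccabc
  | bbaba => baa => bc

aa->c; ac->; bab->a; bca->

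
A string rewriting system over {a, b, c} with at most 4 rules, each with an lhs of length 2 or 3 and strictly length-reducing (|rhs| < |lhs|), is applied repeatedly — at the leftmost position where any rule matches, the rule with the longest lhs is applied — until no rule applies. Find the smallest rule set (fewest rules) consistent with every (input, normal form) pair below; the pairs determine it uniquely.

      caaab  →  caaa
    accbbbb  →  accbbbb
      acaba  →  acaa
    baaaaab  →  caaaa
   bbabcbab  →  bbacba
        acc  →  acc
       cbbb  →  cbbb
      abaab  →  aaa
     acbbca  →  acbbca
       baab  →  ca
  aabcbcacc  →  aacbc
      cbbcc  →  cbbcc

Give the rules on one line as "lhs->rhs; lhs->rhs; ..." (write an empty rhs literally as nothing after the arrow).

  | caaab => caaa
  | accbbbb
  | acaba => acaa
  | baaaaab => caaaab => caaaa

ab->a; baa->ca; cac->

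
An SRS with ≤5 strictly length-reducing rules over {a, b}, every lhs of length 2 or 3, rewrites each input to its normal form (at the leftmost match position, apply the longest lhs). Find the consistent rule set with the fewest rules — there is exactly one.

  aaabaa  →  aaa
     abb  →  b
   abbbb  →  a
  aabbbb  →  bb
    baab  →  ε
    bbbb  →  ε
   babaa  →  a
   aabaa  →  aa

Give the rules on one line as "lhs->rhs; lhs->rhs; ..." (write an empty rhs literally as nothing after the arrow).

ab->; aba->; ba->; bbb->a

  | aaabaa => aaa
  | abb => b
  | abbbb => bbb => a
  | aabbbb => abbb => bb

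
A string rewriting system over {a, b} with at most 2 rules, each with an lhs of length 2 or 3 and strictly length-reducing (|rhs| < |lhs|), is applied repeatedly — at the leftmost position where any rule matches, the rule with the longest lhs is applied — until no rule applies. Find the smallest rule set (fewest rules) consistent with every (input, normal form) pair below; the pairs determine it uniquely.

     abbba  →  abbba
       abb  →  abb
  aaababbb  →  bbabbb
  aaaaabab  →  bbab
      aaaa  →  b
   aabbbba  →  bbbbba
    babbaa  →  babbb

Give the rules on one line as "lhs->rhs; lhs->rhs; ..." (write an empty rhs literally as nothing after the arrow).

  | abbba
  | abb
  | aaababbb => aababbb => bbabbb
  | aaaaabab => aaaabab => aaabab => aabab => bbab

aa->b; aaa->aa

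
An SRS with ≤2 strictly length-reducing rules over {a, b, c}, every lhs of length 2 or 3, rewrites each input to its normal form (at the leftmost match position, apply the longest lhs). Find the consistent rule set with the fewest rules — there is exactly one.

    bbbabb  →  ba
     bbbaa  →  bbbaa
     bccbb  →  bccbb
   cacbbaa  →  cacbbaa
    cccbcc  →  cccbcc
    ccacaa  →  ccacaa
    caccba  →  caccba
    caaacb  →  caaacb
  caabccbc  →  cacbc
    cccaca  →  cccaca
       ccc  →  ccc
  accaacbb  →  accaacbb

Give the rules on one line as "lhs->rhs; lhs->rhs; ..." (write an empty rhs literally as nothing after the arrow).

  | bbbabb => bbab => ba
  | bbbaa
  | bccbb
  | cacbbaa

abc->; bab->a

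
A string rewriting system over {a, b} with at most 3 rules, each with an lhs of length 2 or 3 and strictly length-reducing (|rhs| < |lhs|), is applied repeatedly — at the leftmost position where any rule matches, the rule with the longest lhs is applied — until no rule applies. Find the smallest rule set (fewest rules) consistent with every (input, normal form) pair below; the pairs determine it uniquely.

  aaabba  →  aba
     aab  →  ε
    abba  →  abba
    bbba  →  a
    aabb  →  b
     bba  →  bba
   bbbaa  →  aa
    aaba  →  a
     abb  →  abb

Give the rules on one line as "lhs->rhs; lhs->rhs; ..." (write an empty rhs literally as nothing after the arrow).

aab->; bbb->

  | aaabba => aba
  | aab => ε
  | abba
  | bbba => a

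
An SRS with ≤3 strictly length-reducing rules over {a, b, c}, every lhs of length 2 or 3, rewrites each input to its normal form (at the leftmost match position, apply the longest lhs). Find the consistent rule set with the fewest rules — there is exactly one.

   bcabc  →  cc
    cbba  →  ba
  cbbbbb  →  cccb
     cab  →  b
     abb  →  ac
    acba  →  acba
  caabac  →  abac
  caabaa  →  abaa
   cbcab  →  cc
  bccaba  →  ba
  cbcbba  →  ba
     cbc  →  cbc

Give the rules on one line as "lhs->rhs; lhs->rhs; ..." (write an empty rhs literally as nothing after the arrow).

bb->c; ca->; cca->ba

  | bcabc => bbc => cc
  | cbba => cca => ba
  | cbbbbb => ccbbb => cccb
  | cab => b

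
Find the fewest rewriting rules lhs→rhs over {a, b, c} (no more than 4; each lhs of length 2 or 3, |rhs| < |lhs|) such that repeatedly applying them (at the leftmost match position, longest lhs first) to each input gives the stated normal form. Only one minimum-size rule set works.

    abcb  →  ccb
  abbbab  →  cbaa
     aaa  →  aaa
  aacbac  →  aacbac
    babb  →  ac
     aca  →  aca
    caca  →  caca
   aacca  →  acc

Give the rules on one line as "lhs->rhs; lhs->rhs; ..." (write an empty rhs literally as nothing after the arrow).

  | abcb => ccb
  | abbbab => cbbab => cbaa
  | aaa
  | aacbac

ab->c; bab->aa; cca->bc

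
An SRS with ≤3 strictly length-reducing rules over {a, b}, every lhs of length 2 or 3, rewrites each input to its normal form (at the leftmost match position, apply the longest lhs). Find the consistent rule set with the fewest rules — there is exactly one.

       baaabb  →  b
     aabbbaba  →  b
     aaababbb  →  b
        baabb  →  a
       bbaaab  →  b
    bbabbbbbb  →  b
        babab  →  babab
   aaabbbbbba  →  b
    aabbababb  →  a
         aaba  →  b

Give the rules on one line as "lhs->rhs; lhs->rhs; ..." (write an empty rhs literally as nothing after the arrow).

  | baaabb => bbabb => aabb => bbb => aa => b
  | aabbbaba => bbbbaba => aababa => bbaba => aaba => bba => aa => b
  | aaababbb => bababbb => babaaa => babba => baaa => bba => aa => b
  | baabb => bbbb => aab => bb => a

aa->b; bb->a; bbb->aa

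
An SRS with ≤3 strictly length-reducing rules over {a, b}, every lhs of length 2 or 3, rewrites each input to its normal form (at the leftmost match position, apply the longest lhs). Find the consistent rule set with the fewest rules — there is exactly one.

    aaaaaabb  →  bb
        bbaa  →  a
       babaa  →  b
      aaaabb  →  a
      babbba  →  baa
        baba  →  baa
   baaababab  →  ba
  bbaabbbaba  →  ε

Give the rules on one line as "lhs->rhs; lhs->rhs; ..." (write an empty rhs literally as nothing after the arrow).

aaa->; ab->a; bba->

  | aaaaaabb => aaabb => bb
  | bbaa => a
  | babaa => baaa => b
  | aaaabb => abb => ab => a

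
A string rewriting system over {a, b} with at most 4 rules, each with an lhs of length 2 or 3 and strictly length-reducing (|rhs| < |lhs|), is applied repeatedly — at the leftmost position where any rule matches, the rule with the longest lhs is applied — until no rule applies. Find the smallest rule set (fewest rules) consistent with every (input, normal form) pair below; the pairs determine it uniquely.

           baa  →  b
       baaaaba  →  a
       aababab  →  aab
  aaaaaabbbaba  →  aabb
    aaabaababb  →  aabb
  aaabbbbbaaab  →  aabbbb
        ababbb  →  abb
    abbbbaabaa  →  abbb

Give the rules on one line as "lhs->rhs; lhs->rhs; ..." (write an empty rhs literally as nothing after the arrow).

  | baa => ba => b
  | baaaaba => baaaba => baaba => baba => a
  | aababab => aaab => aab
  | aaaaaabbbaba => aaaaabbbaba => aaaabbbaba => aaabbbaba => aabbbaba => aabba => aabb

aaa->aa; ba->b; bab->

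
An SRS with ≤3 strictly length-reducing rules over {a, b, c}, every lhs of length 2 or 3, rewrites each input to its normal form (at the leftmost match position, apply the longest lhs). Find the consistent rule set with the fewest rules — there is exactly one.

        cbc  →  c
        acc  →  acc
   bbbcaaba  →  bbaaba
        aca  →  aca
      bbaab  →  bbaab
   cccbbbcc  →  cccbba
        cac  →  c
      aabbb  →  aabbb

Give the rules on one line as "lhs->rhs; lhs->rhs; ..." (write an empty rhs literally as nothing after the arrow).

  | cbc => c
  | acc
  | bbbcaaba => bbaaba
  | aca

bc->; bcc->a; cac->c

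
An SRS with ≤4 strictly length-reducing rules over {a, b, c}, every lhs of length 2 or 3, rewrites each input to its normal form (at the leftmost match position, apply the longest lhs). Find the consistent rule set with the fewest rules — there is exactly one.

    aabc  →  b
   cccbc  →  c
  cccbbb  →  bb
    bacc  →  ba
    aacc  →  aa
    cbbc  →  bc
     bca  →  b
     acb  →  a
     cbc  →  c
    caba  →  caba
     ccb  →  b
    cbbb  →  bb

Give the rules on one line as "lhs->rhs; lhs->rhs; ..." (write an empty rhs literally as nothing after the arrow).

aab->bc; bca->b; cb->; cc->

  | aabc => bcc => b
  | cccbc => cbc => c
  | cccbbb => cbbb => bb
  | bacc => ba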